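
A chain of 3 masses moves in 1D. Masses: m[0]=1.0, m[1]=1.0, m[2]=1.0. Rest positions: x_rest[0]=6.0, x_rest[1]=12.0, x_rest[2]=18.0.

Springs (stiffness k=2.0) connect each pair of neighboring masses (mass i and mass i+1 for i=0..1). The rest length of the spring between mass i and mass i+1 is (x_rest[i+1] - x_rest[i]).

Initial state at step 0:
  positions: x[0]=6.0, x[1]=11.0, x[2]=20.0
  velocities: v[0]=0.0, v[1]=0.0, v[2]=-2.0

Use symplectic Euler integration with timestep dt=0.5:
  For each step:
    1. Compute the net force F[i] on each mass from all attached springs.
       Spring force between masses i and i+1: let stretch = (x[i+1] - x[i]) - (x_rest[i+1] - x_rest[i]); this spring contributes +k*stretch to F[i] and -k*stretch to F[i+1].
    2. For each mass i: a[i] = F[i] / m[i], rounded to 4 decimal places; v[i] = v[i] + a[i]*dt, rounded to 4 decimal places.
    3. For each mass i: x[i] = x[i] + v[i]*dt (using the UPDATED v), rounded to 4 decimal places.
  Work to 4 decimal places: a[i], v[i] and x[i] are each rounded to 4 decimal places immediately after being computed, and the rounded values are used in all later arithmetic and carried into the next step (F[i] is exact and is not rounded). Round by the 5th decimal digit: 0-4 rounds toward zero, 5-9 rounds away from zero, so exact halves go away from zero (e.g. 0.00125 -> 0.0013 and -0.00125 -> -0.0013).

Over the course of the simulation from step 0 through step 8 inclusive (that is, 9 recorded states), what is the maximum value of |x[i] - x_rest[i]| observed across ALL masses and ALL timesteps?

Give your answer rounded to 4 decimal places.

Answer: 4.1953

Derivation:
Step 0: x=[6.0000 11.0000 20.0000] v=[0.0000 0.0000 -2.0000]
Step 1: x=[5.5000 13.0000 17.5000] v=[-1.0000 4.0000 -5.0000]
Step 2: x=[5.7500 13.5000 15.7500] v=[0.5000 1.0000 -3.5000]
Step 3: x=[6.8750 11.2500 15.8750] v=[2.2500 -4.5000 0.2500]
Step 4: x=[7.1875 9.1250 16.6875] v=[0.6250 -4.2500 1.6250]
Step 5: x=[5.4688 9.8125 16.7188] v=[-3.4375 1.3750 0.0625]
Step 6: x=[2.9219 11.7813 16.2969] v=[-5.0938 3.9376 -0.8438]
Step 7: x=[1.8047 11.5782 16.6172] v=[-2.2344 -0.4062 0.6406]
Step 8: x=[2.5743 9.0079 17.4180] v=[1.5391 -5.1407 1.6016]
Max displacement = 4.1953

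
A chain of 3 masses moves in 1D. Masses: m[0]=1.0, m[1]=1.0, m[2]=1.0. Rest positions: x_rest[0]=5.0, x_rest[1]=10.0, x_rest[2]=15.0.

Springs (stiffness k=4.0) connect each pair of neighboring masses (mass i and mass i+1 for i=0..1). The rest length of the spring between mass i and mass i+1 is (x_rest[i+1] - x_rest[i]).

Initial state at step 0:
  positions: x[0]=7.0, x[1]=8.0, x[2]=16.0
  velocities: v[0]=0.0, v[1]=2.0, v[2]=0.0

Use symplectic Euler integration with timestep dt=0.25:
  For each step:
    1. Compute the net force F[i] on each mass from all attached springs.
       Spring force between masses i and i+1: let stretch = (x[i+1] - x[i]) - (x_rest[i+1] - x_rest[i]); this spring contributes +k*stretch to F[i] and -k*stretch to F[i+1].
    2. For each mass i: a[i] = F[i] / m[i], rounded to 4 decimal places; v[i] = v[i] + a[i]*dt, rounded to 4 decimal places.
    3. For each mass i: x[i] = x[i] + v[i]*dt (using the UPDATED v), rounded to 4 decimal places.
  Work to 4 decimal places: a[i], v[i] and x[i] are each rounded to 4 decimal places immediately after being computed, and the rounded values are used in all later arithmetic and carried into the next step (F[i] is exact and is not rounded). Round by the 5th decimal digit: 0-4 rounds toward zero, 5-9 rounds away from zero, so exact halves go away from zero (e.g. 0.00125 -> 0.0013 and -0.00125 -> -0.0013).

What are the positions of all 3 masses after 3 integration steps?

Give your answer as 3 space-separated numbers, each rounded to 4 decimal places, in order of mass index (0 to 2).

Step 0: x=[7.0000 8.0000 16.0000] v=[0.0000 2.0000 0.0000]
Step 1: x=[6.0000 10.2500 15.2500] v=[-4.0000 9.0000 -3.0000]
Step 2: x=[4.8125 12.6875 14.5000] v=[-4.7500 9.7500 -3.0000]
Step 3: x=[4.3438 13.6094 14.5469] v=[-1.8750 3.6875 0.1875]

Answer: 4.3438 13.6094 14.5469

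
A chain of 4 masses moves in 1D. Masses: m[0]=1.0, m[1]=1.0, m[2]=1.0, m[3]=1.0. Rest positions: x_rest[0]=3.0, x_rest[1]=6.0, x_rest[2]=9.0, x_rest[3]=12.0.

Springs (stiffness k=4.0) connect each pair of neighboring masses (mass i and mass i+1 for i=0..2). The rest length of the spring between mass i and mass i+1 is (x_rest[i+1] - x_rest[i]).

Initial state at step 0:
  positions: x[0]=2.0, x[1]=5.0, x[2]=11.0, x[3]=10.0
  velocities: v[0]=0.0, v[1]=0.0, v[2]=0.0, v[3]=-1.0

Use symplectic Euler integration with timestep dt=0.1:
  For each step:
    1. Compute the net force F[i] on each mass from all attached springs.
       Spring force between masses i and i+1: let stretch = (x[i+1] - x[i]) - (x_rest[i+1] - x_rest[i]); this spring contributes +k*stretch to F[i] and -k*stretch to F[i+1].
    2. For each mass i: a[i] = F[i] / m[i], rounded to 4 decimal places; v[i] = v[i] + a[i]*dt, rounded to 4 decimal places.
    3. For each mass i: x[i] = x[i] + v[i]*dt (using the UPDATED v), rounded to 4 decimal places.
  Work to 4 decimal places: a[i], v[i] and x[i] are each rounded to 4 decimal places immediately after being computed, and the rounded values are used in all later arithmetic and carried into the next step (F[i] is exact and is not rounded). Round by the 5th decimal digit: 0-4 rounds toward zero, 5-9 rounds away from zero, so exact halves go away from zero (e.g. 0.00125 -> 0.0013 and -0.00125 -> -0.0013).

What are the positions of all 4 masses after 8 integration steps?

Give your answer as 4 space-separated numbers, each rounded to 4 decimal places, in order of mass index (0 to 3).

Step 0: x=[2.0000 5.0000 11.0000 10.0000] v=[0.0000 0.0000 0.0000 -1.0000]
Step 1: x=[2.0000 5.1200 10.7200 10.0600] v=[0.0000 1.2000 -2.8000 0.6000]
Step 2: x=[2.0048 5.3392 10.1896 10.2664] v=[0.0480 2.1920 -5.3040 2.0640]
Step 3: x=[2.0230 5.6190 9.4683 10.5897] v=[0.1818 2.7984 -7.2134 3.2333]
Step 4: x=[2.0650 5.9090 8.6378 10.9882] v=[0.4202 2.8997 -8.3046 3.9847]
Step 5: x=[2.1408 6.1544 7.7922 11.4127] v=[0.7578 2.4536 -8.4560 4.2445]
Step 6: x=[2.2571 6.3047 7.0259 11.8123] v=[1.1632 1.5033 -7.6629 3.9963]
Step 7: x=[2.4153 6.3220 6.4222 12.1405] v=[1.5822 0.1727 -6.0368 3.2817]
Step 8: x=[2.6098 6.1870 6.0432 12.3599] v=[1.9449 -1.3499 -3.7896 2.1944]

Answer: 2.6098 6.1870 6.0432 12.3599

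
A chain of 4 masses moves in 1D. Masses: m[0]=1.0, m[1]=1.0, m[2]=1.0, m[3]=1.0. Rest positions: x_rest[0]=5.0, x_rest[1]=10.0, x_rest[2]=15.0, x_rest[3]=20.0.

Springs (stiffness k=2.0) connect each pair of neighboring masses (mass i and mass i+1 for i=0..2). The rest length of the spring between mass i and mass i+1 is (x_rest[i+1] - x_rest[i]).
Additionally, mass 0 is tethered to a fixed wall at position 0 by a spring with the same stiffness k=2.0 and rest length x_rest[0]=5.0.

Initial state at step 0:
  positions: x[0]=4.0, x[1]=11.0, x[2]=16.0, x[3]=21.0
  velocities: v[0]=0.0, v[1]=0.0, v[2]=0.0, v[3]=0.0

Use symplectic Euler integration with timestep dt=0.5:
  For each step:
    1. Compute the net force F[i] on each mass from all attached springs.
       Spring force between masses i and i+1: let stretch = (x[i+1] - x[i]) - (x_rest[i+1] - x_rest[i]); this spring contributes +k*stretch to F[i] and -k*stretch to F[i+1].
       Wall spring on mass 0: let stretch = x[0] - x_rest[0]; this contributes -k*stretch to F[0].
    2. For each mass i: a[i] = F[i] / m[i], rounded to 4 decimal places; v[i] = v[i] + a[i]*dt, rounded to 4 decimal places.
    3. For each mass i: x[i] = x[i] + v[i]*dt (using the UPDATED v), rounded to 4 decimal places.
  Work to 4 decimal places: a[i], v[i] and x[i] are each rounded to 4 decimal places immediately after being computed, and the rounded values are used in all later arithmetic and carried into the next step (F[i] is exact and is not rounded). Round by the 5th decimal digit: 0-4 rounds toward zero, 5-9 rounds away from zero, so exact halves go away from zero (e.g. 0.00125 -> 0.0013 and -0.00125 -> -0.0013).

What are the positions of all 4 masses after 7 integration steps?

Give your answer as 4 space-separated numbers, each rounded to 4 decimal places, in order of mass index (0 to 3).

Answer: 5.2579 9.3517 14.3516 20.3048

Derivation:
Step 0: x=[4.0000 11.0000 16.0000 21.0000] v=[0.0000 0.0000 0.0000 0.0000]
Step 1: x=[5.5000 10.0000 16.0000 21.0000] v=[3.0000 -2.0000 0.0000 0.0000]
Step 2: x=[6.5000 9.7500 15.5000 21.0000] v=[2.0000 -0.5000 -1.0000 0.0000]
Step 3: x=[5.8750 10.7500 14.8750 20.7500] v=[-1.2500 2.0000 -1.2500 -0.5000]
Step 4: x=[4.7500 11.3750 15.1250 20.0625] v=[-2.2500 1.2500 0.5000 -1.3750]
Step 5: x=[4.5625 10.5625 15.9688 19.4063] v=[-0.3750 -1.6250 1.6875 -1.3125]
Step 6: x=[5.0938 9.4532 15.8282 19.5313] v=[1.0625 -2.2187 -0.2813 0.2500]
Step 7: x=[5.2579 9.3517 14.3516 20.3048] v=[0.3281 -0.2031 -2.9532 1.5469]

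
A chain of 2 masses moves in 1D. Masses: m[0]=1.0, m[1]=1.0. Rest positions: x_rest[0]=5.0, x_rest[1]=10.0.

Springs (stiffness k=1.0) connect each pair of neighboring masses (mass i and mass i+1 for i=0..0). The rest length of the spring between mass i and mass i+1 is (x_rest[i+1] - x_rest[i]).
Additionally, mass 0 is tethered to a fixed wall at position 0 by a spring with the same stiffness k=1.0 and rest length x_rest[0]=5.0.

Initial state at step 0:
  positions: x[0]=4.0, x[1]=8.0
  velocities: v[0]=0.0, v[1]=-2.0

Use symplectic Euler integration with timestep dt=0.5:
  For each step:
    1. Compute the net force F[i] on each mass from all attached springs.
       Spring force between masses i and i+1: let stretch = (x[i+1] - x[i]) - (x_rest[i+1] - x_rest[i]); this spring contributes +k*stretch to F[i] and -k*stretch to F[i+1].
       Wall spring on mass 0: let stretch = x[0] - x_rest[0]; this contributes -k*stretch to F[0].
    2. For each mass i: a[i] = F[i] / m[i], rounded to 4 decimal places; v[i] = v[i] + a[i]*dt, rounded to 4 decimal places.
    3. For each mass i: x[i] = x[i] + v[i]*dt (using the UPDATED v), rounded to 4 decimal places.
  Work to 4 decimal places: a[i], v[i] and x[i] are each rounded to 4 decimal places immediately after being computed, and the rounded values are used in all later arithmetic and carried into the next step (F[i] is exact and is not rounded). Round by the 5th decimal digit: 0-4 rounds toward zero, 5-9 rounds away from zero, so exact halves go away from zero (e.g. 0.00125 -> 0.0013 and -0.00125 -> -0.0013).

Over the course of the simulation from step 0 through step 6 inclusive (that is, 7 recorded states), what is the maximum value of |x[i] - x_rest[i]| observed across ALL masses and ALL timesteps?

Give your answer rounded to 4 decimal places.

Step 0: x=[4.0000 8.0000] v=[0.0000 -2.0000]
Step 1: x=[4.0000 7.2500] v=[0.0000 -1.5000]
Step 2: x=[3.8125 6.9375] v=[-0.3750 -0.6250]
Step 3: x=[3.4531 7.0938] v=[-0.7188 0.3125]
Step 4: x=[3.1406 7.5899] v=[-0.6250 0.9922]
Step 5: x=[3.1553 8.2237] v=[0.0294 1.2676]
Step 6: x=[3.6483 8.8404] v=[0.9860 1.2334]
Max displacement = 3.0625

Answer: 3.0625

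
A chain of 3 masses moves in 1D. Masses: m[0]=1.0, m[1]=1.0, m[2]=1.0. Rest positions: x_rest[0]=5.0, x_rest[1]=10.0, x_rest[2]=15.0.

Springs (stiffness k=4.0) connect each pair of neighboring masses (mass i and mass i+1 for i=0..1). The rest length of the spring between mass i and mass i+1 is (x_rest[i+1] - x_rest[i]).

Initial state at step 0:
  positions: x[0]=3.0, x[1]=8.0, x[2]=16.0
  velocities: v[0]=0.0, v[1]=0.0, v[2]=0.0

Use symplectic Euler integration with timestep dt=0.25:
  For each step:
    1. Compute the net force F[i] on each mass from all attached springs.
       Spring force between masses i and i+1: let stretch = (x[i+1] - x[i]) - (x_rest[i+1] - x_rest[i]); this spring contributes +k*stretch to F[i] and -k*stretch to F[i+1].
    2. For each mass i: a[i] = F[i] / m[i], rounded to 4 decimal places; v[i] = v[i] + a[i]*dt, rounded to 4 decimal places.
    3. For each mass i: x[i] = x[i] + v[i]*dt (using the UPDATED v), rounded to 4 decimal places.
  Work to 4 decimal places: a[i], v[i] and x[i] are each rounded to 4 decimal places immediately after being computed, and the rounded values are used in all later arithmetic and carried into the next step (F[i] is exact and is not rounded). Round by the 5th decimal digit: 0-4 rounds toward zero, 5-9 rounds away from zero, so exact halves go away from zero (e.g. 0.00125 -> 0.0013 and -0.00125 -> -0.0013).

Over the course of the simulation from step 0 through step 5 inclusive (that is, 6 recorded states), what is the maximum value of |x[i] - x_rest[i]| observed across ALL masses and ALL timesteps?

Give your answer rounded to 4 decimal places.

Step 0: x=[3.0000 8.0000 16.0000] v=[0.0000 0.0000 0.0000]
Step 1: x=[3.0000 8.7500 15.2500] v=[0.0000 3.0000 -3.0000]
Step 2: x=[3.1875 9.6875 14.1250] v=[0.7500 3.7500 -4.5000]
Step 3: x=[3.7500 10.1094 13.1406] v=[2.2500 1.6875 -3.9375]
Step 4: x=[4.6524 9.6992 12.6484] v=[3.6094 -1.6407 -1.9687]
Step 5: x=[5.5665 8.7646 12.6689] v=[3.6562 -3.7383 0.0821]
Max displacement = 2.3516

Answer: 2.3516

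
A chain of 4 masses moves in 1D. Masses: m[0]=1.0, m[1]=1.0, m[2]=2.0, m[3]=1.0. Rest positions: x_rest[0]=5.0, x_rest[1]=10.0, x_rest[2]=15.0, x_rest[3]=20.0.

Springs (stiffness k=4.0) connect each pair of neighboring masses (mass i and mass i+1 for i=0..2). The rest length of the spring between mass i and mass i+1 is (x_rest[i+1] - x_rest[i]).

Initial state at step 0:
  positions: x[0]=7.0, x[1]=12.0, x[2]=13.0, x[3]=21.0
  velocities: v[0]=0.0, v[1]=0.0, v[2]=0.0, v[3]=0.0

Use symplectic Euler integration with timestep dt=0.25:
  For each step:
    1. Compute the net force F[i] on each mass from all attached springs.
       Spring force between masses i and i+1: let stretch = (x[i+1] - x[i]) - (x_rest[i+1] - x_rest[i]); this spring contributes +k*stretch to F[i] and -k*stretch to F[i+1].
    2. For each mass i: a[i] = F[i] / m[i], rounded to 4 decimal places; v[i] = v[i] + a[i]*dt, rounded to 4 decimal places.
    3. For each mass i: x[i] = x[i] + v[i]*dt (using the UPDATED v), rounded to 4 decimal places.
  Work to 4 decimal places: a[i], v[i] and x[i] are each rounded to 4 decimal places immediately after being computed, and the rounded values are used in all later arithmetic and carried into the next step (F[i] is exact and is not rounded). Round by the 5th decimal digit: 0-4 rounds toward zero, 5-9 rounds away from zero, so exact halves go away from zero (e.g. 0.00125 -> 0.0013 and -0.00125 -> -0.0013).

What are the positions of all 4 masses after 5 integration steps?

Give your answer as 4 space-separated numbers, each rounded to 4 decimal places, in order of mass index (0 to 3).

Answer: 3.4366 10.4978 16.5170 19.0320

Derivation:
Step 0: x=[7.0000 12.0000 13.0000 21.0000] v=[0.0000 0.0000 0.0000 0.0000]
Step 1: x=[7.0000 11.0000 13.8750 20.2500] v=[0.0000 -4.0000 3.5000 -3.0000]
Step 2: x=[6.7500 9.7188 15.1875 19.1563] v=[-1.0000 -5.1250 5.2500 -4.3750]
Step 3: x=[5.9922 9.0625 16.3125 18.3204] v=[-3.0312 -2.6251 4.5001 -3.3438]
Step 4: x=[4.7520 9.4512 16.7823 18.2325] v=[-4.9609 1.5546 1.8791 -0.3517]
Step 5: x=[3.4366 10.4978 16.5170 19.0320] v=[-5.2617 4.1865 -1.0614 3.1981]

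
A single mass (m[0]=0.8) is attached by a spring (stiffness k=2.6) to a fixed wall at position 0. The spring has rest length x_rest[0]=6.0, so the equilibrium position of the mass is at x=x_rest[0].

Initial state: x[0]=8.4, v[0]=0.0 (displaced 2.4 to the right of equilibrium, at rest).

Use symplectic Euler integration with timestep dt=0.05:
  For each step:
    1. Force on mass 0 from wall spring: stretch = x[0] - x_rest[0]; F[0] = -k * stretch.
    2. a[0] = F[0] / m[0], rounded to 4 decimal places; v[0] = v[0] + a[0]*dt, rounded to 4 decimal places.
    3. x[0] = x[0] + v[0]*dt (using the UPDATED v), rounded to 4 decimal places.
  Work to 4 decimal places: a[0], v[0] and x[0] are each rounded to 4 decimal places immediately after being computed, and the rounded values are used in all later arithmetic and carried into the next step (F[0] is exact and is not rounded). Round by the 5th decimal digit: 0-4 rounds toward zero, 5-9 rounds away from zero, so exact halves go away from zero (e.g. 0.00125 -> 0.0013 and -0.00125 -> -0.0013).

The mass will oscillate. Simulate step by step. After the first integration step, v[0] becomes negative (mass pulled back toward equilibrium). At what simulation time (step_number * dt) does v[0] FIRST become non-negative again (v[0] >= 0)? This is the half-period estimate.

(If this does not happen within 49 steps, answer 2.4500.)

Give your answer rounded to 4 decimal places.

Answer: 1.7500

Derivation:
Step 0: x=[8.4000] v=[0.0000]
Step 1: x=[8.3805] v=[-0.3900]
Step 2: x=[8.3417] v=[-0.7768]
Step 3: x=[8.2838] v=[-1.1573]
Step 4: x=[8.2074] v=[-1.5284]
Step 5: x=[8.1130] v=[-1.8871]
Step 6: x=[8.0015] v=[-2.2305]
Step 7: x=[7.8737] v=[-2.5557]
Step 8: x=[7.7307] v=[-2.8602]
Step 9: x=[7.5736] v=[-3.1414]
Step 10: x=[7.4037] v=[-3.3971]
Step 11: x=[7.2224] v=[-3.6252]
Step 12: x=[7.0312] v=[-3.8238]
Step 13: x=[6.8316] v=[-3.9914]
Step 14: x=[6.6253] v=[-4.1265]
Step 15: x=[6.4139] v=[-4.2281]
Step 16: x=[6.1991] v=[-4.2954]
Step 17: x=[5.9827] v=[-4.3278]
Step 18: x=[5.7665] v=[-4.3250]
Step 19: x=[5.5521] v=[-4.2871]
Step 20: x=[5.3414] v=[-4.2143]
Step 21: x=[5.1360] v=[-4.1073]
Step 22: x=[4.9377] v=[-3.9669]
Step 23: x=[4.7480] v=[-3.7943]
Step 24: x=[4.5685] v=[-3.5909]
Step 25: x=[4.4006] v=[-3.3583]
Step 26: x=[4.2457] v=[-3.0984]
Step 27: x=[4.1050] v=[-2.8133]
Step 28: x=[3.9797] v=[-2.5054]
Step 29: x=[3.8708] v=[-2.1771]
Step 30: x=[3.7792] v=[-1.8311]
Step 31: x=[3.7057] v=[-1.4702]
Step 32: x=[3.6508] v=[-1.0974]
Step 33: x=[3.6150] v=[-0.7157]
Step 34: x=[3.5986] v=[-0.3281]
Step 35: x=[3.6017] v=[0.0621]
First v>=0 after going negative at step 35, time=1.7500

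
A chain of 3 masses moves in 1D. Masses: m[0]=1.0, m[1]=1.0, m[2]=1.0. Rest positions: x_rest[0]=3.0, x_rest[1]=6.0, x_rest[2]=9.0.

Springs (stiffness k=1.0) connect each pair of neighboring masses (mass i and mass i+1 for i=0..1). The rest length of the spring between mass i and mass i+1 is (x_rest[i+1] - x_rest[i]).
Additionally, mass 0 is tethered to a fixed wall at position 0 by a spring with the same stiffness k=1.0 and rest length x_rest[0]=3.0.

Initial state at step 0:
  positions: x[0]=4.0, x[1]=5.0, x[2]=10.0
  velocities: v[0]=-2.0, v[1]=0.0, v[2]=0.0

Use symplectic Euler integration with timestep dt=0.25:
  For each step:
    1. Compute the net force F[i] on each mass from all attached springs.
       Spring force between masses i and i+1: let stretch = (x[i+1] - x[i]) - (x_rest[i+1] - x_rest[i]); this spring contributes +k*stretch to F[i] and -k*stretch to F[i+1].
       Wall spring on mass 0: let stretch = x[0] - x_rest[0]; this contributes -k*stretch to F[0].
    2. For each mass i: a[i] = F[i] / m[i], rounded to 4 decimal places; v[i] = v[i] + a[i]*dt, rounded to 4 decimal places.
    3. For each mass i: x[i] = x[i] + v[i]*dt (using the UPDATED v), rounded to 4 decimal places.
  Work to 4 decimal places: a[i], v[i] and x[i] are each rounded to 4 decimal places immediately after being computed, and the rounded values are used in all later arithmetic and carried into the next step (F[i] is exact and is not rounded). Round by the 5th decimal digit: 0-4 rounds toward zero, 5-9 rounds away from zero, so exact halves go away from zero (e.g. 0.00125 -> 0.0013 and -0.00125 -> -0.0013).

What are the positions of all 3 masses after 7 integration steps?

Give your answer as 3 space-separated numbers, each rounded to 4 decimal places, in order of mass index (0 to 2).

Step 0: x=[4.0000 5.0000 10.0000] v=[-2.0000 0.0000 0.0000]
Step 1: x=[3.3125 5.2500 9.8750] v=[-2.7500 1.0000 -0.5000]
Step 2: x=[2.5391 5.6680 9.6484] v=[-3.0938 1.6719 -0.9063]
Step 3: x=[1.8025 6.1392 9.3606] v=[-2.9464 1.8848 -1.1514]
Step 4: x=[1.2243 6.5407 9.0589] v=[-2.3129 1.6060 -1.2068]
Step 5: x=[0.9018 6.7673 8.7873] v=[-1.2899 0.9065 -1.0864]
Step 6: x=[0.8896 6.7536 8.5770] v=[-0.0490 -0.0549 -0.8414]
Step 7: x=[1.1883 6.4873 8.4402] v=[1.1946 -1.0651 -0.5473]

Answer: 1.1883 6.4873 8.4402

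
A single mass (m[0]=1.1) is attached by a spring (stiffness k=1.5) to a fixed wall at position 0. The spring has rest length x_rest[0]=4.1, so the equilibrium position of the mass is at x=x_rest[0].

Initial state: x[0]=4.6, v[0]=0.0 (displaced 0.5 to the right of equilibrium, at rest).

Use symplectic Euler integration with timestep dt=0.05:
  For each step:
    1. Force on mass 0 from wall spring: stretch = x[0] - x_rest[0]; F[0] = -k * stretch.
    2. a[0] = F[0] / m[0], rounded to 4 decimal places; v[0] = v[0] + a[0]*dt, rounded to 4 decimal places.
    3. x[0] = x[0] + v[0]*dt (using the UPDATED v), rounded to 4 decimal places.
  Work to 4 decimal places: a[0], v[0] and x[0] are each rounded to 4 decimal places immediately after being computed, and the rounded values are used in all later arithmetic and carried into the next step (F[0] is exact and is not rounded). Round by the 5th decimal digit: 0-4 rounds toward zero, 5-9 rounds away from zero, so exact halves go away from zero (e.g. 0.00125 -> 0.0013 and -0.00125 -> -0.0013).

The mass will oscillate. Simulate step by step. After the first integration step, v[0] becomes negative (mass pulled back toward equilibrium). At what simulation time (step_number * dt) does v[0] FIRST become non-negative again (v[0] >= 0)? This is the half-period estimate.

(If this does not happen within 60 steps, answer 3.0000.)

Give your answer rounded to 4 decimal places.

Answer: 2.7000

Derivation:
Step 0: x=[4.6000] v=[0.0000]
Step 1: x=[4.5983] v=[-0.0341]
Step 2: x=[4.5949] v=[-0.0681]
Step 3: x=[4.5898] v=[-0.1018]
Step 4: x=[4.5830] v=[-0.1352]
Step 5: x=[4.5746] v=[-0.1681]
Step 6: x=[4.5646] v=[-0.2005]
Step 7: x=[4.5530] v=[-0.2322]
Step 8: x=[4.5398] v=[-0.2631]
Step 9: x=[4.5251] v=[-0.2931]
Step 10: x=[4.5090] v=[-0.3221]
Step 11: x=[4.4915] v=[-0.3500]
Step 12: x=[4.4727] v=[-0.3767]
Step 13: x=[4.4526] v=[-0.4021]
Step 14: x=[4.4313] v=[-0.4261]
Step 15: x=[4.4089] v=[-0.4487]
Step 16: x=[4.3854] v=[-0.4698]
Step 17: x=[4.3609] v=[-0.4893]
Step 18: x=[4.3355] v=[-0.5071]
Step 19: x=[4.3093] v=[-0.5232]
Step 20: x=[4.2824] v=[-0.5375]
Step 21: x=[4.2549] v=[-0.5499]
Step 22: x=[4.2269] v=[-0.5605]
Step 23: x=[4.1984] v=[-0.5692]
Step 24: x=[4.1696] v=[-0.5759]
Step 25: x=[4.1406] v=[-0.5806]
Step 26: x=[4.1114] v=[-0.5834]
Step 27: x=[4.0822] v=[-0.5842]
Step 28: x=[4.0531] v=[-0.5830]
Step 29: x=[4.0241] v=[-0.5798]
Step 30: x=[3.9954] v=[-0.5746]
Step 31: x=[3.9670] v=[-0.5675]
Step 32: x=[3.9391] v=[-0.5584]
Step 33: x=[3.9117] v=[-0.5474]
Step 34: x=[3.8850] v=[-0.5346]
Step 35: x=[3.8590] v=[-0.5199]
Step 36: x=[3.8338] v=[-0.5035]
Step 37: x=[3.8095] v=[-0.4854]
Step 38: x=[3.7862] v=[-0.4656]
Step 39: x=[3.7640] v=[-0.4442]
Step 40: x=[3.7429] v=[-0.4213]
Step 41: x=[3.7231] v=[-0.3970]
Step 42: x=[3.7045] v=[-0.3713]
Step 43: x=[3.6873] v=[-0.3443]
Step 44: x=[3.6715] v=[-0.3162]
Step 45: x=[3.6572] v=[-0.2870]
Step 46: x=[3.6444] v=[-0.2568]
Step 47: x=[3.6331] v=[-0.2257]
Step 48: x=[3.6234] v=[-0.1939]
Step 49: x=[3.6153] v=[-0.1614]
Step 50: x=[3.6089] v=[-0.1284]
Step 51: x=[3.6042] v=[-0.0949]
Step 52: x=[3.6011] v=[-0.0611]
Step 53: x=[3.5997] v=[-0.0271]
Step 54: x=[3.6001] v=[0.0070]
First v>=0 after going negative at step 54, time=2.7000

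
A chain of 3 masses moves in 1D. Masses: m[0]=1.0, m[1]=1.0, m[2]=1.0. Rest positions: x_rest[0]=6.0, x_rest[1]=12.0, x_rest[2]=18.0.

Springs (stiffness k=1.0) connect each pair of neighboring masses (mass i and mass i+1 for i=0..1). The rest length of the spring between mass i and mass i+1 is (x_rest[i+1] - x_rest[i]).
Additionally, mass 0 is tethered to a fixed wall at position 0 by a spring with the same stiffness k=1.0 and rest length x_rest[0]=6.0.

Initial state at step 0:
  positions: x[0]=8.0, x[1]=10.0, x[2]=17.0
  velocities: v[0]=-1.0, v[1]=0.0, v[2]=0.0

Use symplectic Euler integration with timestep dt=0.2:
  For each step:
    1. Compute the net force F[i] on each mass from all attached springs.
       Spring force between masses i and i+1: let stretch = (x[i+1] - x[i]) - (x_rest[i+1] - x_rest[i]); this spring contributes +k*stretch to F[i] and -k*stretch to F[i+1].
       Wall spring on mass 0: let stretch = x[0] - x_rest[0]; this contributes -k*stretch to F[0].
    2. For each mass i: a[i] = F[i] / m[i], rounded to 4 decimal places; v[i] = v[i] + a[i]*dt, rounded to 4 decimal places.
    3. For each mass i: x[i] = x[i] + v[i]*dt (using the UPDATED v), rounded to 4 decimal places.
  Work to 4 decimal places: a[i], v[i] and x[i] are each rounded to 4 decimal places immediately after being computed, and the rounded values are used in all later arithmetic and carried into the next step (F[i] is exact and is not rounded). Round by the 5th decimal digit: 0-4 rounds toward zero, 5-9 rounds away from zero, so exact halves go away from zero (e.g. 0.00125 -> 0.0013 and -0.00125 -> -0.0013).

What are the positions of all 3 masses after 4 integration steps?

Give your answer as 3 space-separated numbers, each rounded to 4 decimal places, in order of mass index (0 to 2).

Step 0: x=[8.0000 10.0000 17.0000] v=[-1.0000 0.0000 0.0000]
Step 1: x=[7.5600 10.2000 16.9600] v=[-2.2000 1.0000 -0.2000]
Step 2: x=[6.9232 10.5648 16.8896] v=[-3.1840 1.8240 -0.3520]
Step 3: x=[6.1551 11.0369 16.8062] v=[-3.8403 2.3606 -0.4170]
Step 4: x=[5.3361 11.5445 16.7320] v=[-4.0950 2.5381 -0.3709]

Answer: 5.3361 11.5445 16.7320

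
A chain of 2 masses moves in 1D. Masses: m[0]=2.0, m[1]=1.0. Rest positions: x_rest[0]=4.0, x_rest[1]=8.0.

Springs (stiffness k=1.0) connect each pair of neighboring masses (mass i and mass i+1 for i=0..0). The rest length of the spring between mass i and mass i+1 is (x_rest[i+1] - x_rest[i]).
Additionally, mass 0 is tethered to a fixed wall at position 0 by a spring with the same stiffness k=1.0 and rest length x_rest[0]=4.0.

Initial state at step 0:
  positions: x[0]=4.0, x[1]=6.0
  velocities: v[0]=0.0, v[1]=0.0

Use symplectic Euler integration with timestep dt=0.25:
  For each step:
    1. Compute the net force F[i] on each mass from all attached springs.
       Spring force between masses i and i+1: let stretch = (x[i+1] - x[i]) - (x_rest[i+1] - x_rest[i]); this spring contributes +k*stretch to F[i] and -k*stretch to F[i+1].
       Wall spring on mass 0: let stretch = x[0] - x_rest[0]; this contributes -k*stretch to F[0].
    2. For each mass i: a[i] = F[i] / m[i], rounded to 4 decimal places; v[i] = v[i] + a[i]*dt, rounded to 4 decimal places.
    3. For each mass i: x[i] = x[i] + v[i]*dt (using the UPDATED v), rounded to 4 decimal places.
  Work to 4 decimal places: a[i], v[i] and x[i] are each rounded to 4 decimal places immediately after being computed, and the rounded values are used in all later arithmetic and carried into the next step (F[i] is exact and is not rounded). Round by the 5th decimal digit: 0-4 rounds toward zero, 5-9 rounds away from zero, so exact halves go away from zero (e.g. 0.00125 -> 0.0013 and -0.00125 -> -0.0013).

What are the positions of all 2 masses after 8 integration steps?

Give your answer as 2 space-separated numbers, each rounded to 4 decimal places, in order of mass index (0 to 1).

Answer: 3.0385 8.5427

Derivation:
Step 0: x=[4.0000 6.0000] v=[0.0000 0.0000]
Step 1: x=[3.9375 6.1250] v=[-0.2500 0.5000]
Step 2: x=[3.8203 6.3633] v=[-0.4688 0.9531]
Step 3: x=[3.6632 6.6927] v=[-0.6285 1.3174]
Step 4: x=[3.4863 7.0827] v=[-0.7077 1.5600]
Step 5: x=[3.3128 7.4979] v=[-0.6939 1.6609]
Step 6: x=[3.1666 7.9016] v=[-0.5849 1.6146]
Step 7: x=[3.0694 8.2593] v=[-0.3889 1.4309]
Step 8: x=[3.0385 8.5427] v=[-0.1238 1.1334]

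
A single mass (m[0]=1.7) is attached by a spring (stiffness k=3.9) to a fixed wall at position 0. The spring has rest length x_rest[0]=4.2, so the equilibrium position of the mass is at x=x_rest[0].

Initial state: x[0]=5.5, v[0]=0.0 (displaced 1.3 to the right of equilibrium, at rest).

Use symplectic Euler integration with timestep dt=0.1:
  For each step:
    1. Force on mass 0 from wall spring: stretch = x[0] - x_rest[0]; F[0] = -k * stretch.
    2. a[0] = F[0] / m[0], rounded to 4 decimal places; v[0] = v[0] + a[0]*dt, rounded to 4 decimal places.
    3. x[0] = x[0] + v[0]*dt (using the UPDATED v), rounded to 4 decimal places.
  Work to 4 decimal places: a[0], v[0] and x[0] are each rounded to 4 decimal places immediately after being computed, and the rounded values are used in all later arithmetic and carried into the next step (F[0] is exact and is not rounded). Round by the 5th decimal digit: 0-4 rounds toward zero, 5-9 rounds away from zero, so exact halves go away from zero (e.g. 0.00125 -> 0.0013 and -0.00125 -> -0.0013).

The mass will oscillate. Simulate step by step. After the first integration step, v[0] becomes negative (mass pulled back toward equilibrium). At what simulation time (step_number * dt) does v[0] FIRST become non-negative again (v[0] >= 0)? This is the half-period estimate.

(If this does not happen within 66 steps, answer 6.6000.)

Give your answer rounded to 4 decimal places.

Answer: 2.1000

Derivation:
Step 0: x=[5.5000] v=[0.0000]
Step 1: x=[5.4702] v=[-0.2982]
Step 2: x=[5.4112] v=[-0.5896]
Step 3: x=[5.3245] v=[-0.8675]
Step 4: x=[5.2120] v=[-1.1255]
Step 5: x=[5.0762] v=[-1.3577]
Step 6: x=[4.9203] v=[-1.5587]
Step 7: x=[4.7479] v=[-1.7240]
Step 8: x=[4.5629] v=[-1.8497]
Step 9: x=[4.3696] v=[-1.9330]
Step 10: x=[4.1724] v=[-1.9719]
Step 11: x=[3.9758] v=[-1.9656]
Step 12: x=[3.7844] v=[-1.9142]
Step 13: x=[3.6025] v=[-1.8189]
Step 14: x=[3.4343] v=[-1.6818]
Step 15: x=[3.2837] v=[-1.5061]
Step 16: x=[3.1541] v=[-1.2959]
Step 17: x=[3.0485] v=[-1.0560]
Step 18: x=[2.9693] v=[-0.7918]
Step 19: x=[2.9184] v=[-0.5095]
Step 20: x=[2.8969] v=[-0.2155]
Step 21: x=[2.9053] v=[0.0835]
First v>=0 after going negative at step 21, time=2.1000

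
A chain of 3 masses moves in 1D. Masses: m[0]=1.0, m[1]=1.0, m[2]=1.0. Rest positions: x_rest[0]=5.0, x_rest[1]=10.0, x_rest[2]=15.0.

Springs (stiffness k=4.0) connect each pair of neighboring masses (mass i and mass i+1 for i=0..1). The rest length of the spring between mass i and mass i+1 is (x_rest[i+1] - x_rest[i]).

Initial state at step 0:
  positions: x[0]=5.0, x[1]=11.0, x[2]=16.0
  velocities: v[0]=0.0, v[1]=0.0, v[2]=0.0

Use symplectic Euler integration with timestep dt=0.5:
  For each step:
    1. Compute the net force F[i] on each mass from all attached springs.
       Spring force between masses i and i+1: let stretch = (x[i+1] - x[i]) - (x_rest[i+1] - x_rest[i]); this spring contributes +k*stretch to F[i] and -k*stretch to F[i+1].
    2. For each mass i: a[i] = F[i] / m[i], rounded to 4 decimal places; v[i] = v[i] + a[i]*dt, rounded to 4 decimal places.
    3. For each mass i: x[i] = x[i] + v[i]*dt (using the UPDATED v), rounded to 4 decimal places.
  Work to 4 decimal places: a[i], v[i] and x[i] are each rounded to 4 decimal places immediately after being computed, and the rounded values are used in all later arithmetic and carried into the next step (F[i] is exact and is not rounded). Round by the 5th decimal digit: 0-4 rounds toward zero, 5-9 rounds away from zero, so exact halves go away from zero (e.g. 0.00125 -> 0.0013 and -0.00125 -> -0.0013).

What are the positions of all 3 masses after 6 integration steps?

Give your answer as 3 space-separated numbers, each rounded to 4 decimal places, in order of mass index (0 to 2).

Step 0: x=[5.0000 11.0000 16.0000] v=[0.0000 0.0000 0.0000]
Step 1: x=[6.0000 10.0000 16.0000] v=[2.0000 -2.0000 0.0000]
Step 2: x=[6.0000 11.0000 15.0000] v=[0.0000 2.0000 -2.0000]
Step 3: x=[6.0000 11.0000 15.0000] v=[0.0000 0.0000 0.0000]
Step 4: x=[6.0000 10.0000 16.0000] v=[0.0000 -2.0000 2.0000]
Step 5: x=[5.0000 11.0000 16.0000] v=[-2.0000 2.0000 0.0000]
Step 6: x=[5.0000 11.0000 16.0000] v=[0.0000 0.0000 0.0000]

Answer: 5.0000 11.0000 16.0000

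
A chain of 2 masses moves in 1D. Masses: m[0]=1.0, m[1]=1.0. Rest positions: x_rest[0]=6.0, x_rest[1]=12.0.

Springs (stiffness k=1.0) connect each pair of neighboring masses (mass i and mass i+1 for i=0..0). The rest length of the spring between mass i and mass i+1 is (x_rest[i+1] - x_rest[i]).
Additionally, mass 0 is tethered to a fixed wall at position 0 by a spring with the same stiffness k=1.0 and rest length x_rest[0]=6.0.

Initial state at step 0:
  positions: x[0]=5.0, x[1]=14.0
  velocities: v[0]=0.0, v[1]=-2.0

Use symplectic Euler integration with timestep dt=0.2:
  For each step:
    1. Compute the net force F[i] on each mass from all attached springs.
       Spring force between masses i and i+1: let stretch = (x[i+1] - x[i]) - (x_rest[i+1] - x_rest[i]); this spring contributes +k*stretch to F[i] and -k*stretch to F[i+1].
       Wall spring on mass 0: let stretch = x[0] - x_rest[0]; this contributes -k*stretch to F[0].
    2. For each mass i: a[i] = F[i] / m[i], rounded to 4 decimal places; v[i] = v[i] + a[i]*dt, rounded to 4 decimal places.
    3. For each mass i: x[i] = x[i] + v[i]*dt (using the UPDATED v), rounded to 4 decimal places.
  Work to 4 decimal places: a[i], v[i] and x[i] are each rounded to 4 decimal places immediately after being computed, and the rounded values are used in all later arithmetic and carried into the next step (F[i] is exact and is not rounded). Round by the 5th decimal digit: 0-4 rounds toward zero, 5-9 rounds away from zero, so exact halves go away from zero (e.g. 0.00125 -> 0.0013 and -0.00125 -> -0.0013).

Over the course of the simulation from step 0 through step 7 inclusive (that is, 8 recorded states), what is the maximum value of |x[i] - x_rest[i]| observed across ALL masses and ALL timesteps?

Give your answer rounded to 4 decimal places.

Step 0: x=[5.0000 14.0000] v=[0.0000 -2.0000]
Step 1: x=[5.1600 13.4800] v=[0.8000 -2.6000]
Step 2: x=[5.4464 12.8672] v=[1.4320 -3.0640]
Step 3: x=[5.8118 12.1976] v=[1.8269 -3.3482]
Step 4: x=[6.2001 11.5125] v=[1.9417 -3.4254]
Step 5: x=[6.5529 10.8549] v=[1.7642 -3.2879]
Step 6: x=[6.8157 10.2652] v=[1.3140 -2.9483]
Step 7: x=[6.9439 9.7776] v=[0.6408 -2.4382]
Max displacement = 2.2224

Answer: 2.2224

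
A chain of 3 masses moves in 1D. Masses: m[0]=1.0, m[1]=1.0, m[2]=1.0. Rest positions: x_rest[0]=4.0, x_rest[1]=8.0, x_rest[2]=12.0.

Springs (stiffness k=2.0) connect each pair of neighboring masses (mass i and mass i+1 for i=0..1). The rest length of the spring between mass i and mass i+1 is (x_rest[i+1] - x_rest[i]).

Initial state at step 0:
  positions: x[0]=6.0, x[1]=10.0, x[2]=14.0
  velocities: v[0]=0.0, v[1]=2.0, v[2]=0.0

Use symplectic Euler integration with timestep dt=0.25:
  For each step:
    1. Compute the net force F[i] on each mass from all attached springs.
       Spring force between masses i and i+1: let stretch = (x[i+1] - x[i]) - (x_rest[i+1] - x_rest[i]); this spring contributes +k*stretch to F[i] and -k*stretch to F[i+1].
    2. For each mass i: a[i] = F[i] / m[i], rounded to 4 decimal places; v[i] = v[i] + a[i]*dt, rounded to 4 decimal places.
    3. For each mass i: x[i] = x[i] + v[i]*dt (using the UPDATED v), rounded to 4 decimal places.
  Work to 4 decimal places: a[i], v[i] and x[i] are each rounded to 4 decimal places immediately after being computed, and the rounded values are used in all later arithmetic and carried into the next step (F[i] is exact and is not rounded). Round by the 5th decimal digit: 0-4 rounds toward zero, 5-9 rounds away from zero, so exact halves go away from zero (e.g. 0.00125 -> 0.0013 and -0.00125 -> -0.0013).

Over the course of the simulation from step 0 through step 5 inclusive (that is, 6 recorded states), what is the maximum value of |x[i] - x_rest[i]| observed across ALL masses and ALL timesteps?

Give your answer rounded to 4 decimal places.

Step 0: x=[6.0000 10.0000 14.0000] v=[0.0000 2.0000 0.0000]
Step 1: x=[6.0000 10.5000 14.0000] v=[0.0000 2.0000 0.0000]
Step 2: x=[6.0625 10.8750 14.0625] v=[0.2500 1.5000 0.2500]
Step 3: x=[6.2266 11.0469 14.2266] v=[0.6563 0.6875 0.6563]
Step 4: x=[6.4932 11.0137 14.4932] v=[1.0665 -0.1328 1.0665]
Step 5: x=[6.8249 10.8504 14.8249] v=[1.3268 -0.6533 1.3268]
Max displacement = 3.0469

Answer: 3.0469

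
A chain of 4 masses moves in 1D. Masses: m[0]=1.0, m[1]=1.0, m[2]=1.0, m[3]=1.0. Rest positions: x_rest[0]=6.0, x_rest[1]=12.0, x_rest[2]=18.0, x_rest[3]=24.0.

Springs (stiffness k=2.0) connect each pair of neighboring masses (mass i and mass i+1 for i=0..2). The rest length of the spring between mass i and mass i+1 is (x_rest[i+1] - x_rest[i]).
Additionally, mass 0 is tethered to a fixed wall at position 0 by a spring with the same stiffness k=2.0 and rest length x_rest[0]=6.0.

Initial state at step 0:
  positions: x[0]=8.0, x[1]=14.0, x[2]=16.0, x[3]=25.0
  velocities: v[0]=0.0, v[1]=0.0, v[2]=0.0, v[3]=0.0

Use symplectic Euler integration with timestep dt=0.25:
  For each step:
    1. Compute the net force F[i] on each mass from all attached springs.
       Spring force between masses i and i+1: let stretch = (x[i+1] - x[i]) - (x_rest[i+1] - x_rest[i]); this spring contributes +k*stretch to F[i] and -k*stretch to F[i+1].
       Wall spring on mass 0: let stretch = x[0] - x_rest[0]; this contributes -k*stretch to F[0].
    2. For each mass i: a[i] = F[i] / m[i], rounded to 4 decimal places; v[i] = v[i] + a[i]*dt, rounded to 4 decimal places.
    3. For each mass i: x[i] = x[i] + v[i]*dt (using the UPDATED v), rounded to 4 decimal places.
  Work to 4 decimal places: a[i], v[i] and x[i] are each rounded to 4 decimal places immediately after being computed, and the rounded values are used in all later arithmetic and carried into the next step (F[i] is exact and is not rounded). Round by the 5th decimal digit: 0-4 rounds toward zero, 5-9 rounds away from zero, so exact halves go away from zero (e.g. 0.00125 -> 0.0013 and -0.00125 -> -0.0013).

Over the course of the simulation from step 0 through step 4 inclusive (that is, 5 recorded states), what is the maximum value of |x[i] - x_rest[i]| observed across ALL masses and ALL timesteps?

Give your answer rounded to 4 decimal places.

Answer: 2.6661

Derivation:
Step 0: x=[8.0000 14.0000 16.0000 25.0000] v=[0.0000 0.0000 0.0000 0.0000]
Step 1: x=[7.7500 13.5000 16.8750 24.6250] v=[-1.0000 -2.0000 3.5000 -1.5000]
Step 2: x=[7.2500 12.7031 18.2969 24.0313] v=[-2.0000 -3.1875 5.6875 -2.3750]
Step 3: x=[6.5254 11.9238 19.7364 23.4708] v=[-2.8985 -3.1172 5.7578 -2.2422]
Step 4: x=[5.6599 11.4463 20.6661 23.1935] v=[-3.4620 -1.9101 3.7187 -1.1094]
Max displacement = 2.6661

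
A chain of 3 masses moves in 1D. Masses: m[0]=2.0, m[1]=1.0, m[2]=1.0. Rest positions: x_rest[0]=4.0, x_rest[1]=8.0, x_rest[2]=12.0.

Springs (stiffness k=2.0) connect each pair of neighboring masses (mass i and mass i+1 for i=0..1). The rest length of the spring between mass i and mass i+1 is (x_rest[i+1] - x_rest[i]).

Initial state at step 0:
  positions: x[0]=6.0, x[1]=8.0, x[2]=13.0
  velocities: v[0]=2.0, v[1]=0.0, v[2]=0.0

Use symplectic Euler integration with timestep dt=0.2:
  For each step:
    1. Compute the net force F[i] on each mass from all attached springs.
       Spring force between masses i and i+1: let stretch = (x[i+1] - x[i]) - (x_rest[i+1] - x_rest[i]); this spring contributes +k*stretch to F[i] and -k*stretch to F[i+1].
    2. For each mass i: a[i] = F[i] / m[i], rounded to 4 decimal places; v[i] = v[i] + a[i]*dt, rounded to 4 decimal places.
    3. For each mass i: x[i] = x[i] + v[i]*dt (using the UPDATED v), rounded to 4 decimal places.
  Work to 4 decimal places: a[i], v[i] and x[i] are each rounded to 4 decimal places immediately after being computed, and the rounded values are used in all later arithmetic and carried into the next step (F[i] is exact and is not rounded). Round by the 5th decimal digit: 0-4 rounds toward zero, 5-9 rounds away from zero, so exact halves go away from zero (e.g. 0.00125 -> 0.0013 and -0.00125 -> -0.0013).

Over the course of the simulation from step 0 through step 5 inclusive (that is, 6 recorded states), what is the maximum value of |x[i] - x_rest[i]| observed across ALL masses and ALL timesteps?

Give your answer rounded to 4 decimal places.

Answer: 2.8990

Derivation:
Step 0: x=[6.0000 8.0000 13.0000] v=[2.0000 0.0000 0.0000]
Step 1: x=[6.3200 8.2400 12.9200] v=[1.6000 1.2000 -0.4000]
Step 2: x=[6.5568 8.7008 12.7856] v=[1.1840 2.3040 -0.6720]
Step 3: x=[6.7194 9.3169 12.6444] v=[0.8128 3.0803 -0.7059]
Step 4: x=[6.8259 9.9914 12.5570] v=[0.5323 3.3723 -0.4369]
Step 5: x=[6.8990 10.6179 12.5844] v=[0.3654 3.1323 0.1369]
Max displacement = 2.8990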